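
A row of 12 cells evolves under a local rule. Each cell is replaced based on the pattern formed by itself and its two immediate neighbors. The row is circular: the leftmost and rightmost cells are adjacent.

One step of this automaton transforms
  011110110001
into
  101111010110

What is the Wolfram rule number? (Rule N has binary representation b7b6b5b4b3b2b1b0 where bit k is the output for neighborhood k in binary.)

227

position 2: 111 → 1  (bit 7 = 1)
position 4: 110 → 1  (bit 6 = 1)
position 0: 101 → 1  (bit 5 = 1)
position 8: 100 → 0  (bit 4 = 0)
position 1: 011 → 0  (bit 3 = 0)
position 11: 010 → 0  (bit 2 = 0)
position 10: 001 → 1  (bit 1 = 1)
position 9: 000 → 1  (bit 0 = 1)
bits b7..b0 = 11100011 = 227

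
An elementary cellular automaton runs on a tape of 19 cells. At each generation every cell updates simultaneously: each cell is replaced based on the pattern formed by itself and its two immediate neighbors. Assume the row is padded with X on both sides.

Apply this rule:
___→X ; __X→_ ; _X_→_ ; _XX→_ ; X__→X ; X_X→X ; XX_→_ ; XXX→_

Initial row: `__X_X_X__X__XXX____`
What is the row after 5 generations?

X_X_X__X_X___XXX__X

X__X_X_X__X____XXX_
_X__X_X_X__XXX____X
X_X__X_X_X____XXX__
_X_X__X_X_XXX____X_
X_X_X__X_X___XXX__X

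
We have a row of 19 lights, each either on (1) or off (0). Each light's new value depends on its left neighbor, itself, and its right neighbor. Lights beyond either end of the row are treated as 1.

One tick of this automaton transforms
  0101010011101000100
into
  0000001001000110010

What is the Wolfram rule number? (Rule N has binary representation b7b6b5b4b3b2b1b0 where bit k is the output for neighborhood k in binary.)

145

position 9: 111 → 1  (bit 7 = 1)
position 10: 110 → 0  (bit 6 = 0)
position 0: 101 → 0  (bit 5 = 0)
position 6: 100 → 1  (bit 4 = 1)
position 8: 011 → 0  (bit 3 = 0)
position 1: 010 → 0  (bit 2 = 0)
position 7: 001 → 0  (bit 1 = 0)
position 14: 000 → 1  (bit 0 = 1)
bits b7..b0 = 10010001 = 145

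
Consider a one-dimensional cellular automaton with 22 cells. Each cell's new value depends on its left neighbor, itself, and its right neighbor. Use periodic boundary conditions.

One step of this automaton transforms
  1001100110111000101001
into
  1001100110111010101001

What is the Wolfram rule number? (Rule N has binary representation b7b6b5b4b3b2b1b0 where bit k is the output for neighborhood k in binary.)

205

position 11: 111 → 1  (bit 7 = 1)
position 0: 110 → 1  (bit 6 = 1)
position 9: 101 → 0  (bit 5 = 0)
position 1: 100 → 0  (bit 4 = 0)
position 3: 011 → 1  (bit 3 = 1)
position 16: 010 → 1  (bit 2 = 1)
position 2: 001 → 0  (bit 1 = 0)
position 14: 000 → 1  (bit 0 = 1)
bits b7..b0 = 11001101 = 205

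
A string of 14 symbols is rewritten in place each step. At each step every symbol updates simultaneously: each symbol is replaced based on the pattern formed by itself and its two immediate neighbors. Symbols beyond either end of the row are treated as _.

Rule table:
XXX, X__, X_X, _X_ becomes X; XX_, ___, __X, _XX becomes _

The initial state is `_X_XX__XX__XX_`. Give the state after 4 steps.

_XX__X___X___X
___X_XX__XX__X
___XX__X___X_X
_____X_XX__XXX

_____X_XX__XXX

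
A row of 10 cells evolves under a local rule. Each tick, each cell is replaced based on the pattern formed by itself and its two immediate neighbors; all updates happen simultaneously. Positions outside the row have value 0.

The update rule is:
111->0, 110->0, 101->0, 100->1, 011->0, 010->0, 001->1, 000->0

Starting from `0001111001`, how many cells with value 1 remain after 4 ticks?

0010000110
0101001001
1000110110
0101000001
count of 1: 3

3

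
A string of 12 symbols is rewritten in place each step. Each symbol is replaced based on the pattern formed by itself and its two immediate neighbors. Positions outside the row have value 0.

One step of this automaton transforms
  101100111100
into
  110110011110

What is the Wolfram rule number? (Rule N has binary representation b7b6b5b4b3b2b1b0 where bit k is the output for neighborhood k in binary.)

244

position 7: 111 → 1  (bit 7 = 1)
position 3: 110 → 1  (bit 6 = 1)
position 1: 101 → 1  (bit 5 = 1)
position 4: 100 → 1  (bit 4 = 1)
position 2: 011 → 0  (bit 3 = 0)
position 0: 010 → 1  (bit 2 = 1)
position 5: 001 → 0  (bit 1 = 0)
position 11: 000 → 0  (bit 0 = 0)
bits b7..b0 = 11110100 = 244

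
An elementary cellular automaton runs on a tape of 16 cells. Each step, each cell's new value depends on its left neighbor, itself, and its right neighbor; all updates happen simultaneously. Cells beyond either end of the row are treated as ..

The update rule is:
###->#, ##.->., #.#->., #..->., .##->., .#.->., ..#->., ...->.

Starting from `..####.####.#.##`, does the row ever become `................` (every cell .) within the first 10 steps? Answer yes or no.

yes

...##...##......
................
all cells are . at step 2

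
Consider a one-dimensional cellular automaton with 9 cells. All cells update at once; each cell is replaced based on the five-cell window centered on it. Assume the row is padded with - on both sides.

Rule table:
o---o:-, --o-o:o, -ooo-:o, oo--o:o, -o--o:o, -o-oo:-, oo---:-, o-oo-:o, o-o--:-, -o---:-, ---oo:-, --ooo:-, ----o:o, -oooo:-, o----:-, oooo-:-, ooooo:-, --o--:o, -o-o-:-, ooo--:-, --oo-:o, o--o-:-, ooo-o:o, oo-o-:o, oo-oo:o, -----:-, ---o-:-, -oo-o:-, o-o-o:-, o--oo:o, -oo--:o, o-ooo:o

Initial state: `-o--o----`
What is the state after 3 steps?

step 1: -oo-o----
step 2: -o-o-----
step 3: -o-------

-o-------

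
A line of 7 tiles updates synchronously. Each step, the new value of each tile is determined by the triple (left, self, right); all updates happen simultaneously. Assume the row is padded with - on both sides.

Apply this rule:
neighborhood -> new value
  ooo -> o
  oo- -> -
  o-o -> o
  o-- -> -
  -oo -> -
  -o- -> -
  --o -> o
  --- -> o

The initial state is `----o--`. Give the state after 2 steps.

oooo--o
-oo--o-

-oo--o-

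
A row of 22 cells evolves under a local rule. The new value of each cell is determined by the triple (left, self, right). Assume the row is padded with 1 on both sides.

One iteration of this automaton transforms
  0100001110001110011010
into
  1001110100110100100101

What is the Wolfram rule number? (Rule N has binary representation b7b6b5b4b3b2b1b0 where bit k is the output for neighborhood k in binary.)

position 7: 111 → 1  (bit 7 = 1)
position 8: 110 → 0  (bit 6 = 0)
position 0: 101 → 1  (bit 5 = 1)
position 2: 100 → 0  (bit 4 = 0)
position 6: 011 → 0  (bit 3 = 0)
position 1: 010 → 0  (bit 2 = 0)
position 5: 001 → 1  (bit 1 = 1)
position 3: 000 → 1  (bit 0 = 1)
bits b7..b0 = 10100011 = 163

163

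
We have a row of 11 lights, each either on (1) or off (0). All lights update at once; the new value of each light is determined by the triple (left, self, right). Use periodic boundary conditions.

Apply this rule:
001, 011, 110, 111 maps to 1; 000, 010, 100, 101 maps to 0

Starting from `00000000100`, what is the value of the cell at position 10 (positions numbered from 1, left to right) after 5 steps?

00000001000
00000010000
00000100000
00001000000
00010000000
position 10 holds 0

0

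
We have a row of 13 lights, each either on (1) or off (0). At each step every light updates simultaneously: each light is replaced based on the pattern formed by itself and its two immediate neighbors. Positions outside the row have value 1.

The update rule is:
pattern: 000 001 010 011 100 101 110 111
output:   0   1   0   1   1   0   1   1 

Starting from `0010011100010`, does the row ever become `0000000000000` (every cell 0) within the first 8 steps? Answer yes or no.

1101111110100
1101111110011
1101111111111
1101111111111  (fixed point — unchanged through step 8)
step 8 is 1101111111111, still not uniform 0

no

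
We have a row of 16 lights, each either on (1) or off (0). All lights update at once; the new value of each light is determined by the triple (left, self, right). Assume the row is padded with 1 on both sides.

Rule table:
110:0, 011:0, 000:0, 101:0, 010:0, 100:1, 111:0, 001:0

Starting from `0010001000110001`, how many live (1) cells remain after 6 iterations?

1001000100001000
0100100010000100
0010010001000010
1001001000100000
0100100100010000
0010010010001000
count of 1: 4

4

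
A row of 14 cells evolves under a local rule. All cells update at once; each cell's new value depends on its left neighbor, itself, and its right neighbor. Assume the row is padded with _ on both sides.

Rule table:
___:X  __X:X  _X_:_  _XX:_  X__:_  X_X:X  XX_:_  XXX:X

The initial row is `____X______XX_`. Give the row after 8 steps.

XXXX__XXXXX___
_XX__X_XXX__XX
X___X_X_X__X__
__XX_X_X__X__X
XX__X_X__X__X_
___X_X__X__X__
XXX_X__X__X__X
_X_X__X__X__X_

_X_X__X__X__X_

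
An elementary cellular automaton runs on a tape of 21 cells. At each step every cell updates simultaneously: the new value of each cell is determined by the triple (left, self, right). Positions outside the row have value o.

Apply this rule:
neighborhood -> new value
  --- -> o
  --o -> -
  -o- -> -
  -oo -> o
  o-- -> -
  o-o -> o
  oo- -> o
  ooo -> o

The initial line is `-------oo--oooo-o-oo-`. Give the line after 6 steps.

ooooooooo--oooooooooo

-ooooo-oo--ooooo-oooo
ooooooooo--oooooooooo
ooooooooo--oooooooooo  (fixed point — unchanged through step 6)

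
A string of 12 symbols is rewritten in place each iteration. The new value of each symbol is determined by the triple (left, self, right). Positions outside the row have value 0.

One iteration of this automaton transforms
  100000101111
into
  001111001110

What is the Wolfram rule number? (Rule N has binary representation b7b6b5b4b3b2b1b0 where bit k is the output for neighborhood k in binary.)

139

position 9: 111 → 1  (bit 7 = 1)
position 11: 110 → 0  (bit 6 = 0)
position 7: 101 → 0  (bit 5 = 0)
position 1: 100 → 0  (bit 4 = 0)
position 8: 011 → 1  (bit 3 = 1)
position 0: 010 → 0  (bit 2 = 0)
position 5: 001 → 1  (bit 1 = 1)
position 2: 000 → 1  (bit 0 = 1)
bits b7..b0 = 10001011 = 139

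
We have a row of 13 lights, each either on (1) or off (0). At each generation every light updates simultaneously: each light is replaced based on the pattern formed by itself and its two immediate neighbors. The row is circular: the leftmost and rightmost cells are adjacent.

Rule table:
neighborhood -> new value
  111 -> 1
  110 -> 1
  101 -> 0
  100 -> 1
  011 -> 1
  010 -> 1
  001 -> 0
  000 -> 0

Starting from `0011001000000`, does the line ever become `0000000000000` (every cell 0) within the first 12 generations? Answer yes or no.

generation 1: 0011101100000
generation 2: 0011101110000
generation 3: 0011101111000
generation 4: 0011101111100
generation 5: 0011101111110
generation 6: 0011101111111
generation 7: 1011101111111
generation 8: 1011101111111  (fixed point — unchanged through generation 12)
generation 12 is 1011101111111, still not uniform 0

no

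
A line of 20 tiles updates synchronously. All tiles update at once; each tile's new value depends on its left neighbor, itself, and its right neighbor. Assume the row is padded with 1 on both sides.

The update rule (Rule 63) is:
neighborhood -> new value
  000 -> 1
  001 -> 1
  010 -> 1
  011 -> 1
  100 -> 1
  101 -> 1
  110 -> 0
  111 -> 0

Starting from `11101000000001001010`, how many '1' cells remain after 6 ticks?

00011111111111111111
11110000000000000000
00001111111111111111
11111000000000000000
00000111111111111111
11111100000000000000
count of 1: 6

6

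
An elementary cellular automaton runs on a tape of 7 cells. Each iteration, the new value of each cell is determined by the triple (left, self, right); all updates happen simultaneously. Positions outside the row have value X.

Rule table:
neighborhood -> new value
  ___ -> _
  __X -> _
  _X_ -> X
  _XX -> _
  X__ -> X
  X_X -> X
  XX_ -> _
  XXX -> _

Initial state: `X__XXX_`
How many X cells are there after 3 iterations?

iteration 1: _X____X
iteration 2: XXX____
iteration 3: ___X___
count of X: 1

1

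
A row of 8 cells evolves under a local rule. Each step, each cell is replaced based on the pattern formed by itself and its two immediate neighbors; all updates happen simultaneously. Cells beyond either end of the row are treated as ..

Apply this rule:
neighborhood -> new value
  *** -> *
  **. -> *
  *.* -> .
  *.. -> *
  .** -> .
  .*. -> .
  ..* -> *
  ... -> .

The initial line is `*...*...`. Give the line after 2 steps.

*.....*.

step 1: .*.*.*..
step 2: *.....*.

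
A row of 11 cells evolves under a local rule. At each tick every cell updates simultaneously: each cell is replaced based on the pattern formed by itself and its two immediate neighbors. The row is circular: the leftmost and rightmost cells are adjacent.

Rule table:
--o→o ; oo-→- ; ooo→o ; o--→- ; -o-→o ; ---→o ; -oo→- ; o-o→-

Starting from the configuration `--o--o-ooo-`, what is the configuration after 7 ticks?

---o--o--o-

ooo-oo--o--
-o-----oo-o
-o-oooo---o
-o--oo--ooo
-o-o---o-o-
oo-o-ooo-o-
---o--o--o-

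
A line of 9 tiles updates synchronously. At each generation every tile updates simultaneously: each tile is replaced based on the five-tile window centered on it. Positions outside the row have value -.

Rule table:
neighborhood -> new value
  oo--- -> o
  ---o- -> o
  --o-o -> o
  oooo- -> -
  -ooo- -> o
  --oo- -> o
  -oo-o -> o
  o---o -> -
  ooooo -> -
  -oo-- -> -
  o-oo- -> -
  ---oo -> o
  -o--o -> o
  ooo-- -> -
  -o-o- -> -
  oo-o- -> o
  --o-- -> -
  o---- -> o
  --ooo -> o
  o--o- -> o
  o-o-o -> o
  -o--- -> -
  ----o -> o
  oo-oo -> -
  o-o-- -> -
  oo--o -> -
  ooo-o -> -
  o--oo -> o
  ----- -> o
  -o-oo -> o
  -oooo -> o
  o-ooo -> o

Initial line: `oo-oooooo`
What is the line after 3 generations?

oo-oo----
oo---oooo
o-o-ooo--

o-o-ooo--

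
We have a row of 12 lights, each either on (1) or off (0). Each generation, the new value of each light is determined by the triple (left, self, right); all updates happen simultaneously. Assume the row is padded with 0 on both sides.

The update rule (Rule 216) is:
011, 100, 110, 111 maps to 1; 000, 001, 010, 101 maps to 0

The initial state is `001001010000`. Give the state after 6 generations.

000100001000
000010000100
000001000010
000000100001
000000010000
000000001000

000000001000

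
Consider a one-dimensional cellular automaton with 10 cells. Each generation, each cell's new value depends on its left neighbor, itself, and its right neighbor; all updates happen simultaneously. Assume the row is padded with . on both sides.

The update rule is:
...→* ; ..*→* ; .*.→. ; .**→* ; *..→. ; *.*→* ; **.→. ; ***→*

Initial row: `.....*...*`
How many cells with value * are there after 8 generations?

*****..**.
****..**..
***..**..*
**..**..*.
*..**..*..
..**..*..*
***..*..*.
**..*..*..
count of *: 4

4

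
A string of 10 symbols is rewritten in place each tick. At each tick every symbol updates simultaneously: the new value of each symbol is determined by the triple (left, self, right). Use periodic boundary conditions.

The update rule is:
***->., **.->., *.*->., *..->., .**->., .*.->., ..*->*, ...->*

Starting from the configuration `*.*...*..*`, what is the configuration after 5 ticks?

tick 1: ....**..*.
tick 2: ****...*..
tick 3: .....**..*
tick 4: .****...*.
tick 5: *.....**..

*.....**..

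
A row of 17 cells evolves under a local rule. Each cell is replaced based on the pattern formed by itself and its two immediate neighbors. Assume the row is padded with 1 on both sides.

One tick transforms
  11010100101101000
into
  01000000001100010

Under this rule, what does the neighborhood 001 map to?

0

At position 7 the neighborhood is 001; the next row has 0 there.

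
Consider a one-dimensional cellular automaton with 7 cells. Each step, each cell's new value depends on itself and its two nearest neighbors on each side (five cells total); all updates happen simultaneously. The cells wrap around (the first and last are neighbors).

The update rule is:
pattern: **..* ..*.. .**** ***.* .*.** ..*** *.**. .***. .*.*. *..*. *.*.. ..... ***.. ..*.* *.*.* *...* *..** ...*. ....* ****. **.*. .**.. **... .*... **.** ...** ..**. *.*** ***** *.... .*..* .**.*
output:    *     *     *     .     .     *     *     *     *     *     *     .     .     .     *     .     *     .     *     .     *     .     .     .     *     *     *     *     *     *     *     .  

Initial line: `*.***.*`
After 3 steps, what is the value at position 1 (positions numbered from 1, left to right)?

.***.**
***.**.
**.**.*
position 1 holds *

*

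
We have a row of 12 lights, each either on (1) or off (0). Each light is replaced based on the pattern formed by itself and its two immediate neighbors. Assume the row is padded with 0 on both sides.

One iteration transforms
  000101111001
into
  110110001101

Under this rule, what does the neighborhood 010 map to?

1

At position 3 the neighborhood is 010; the next row has 1 there.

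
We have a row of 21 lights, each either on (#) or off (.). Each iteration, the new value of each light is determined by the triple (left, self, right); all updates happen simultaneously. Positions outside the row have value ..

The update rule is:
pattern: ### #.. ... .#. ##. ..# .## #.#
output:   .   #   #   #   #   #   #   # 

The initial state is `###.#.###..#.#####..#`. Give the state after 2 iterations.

###...###....#####..#

#.#####.######...####
###...###....#####..#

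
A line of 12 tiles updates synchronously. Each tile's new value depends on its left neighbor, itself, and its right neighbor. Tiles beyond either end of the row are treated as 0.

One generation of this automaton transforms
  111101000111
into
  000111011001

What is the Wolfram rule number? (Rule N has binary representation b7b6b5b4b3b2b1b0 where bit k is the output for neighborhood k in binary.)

103

position 1: 111 → 0  (bit 7 = 0)
position 3: 110 → 1  (bit 6 = 1)
position 4: 101 → 1  (bit 5 = 1)
position 6: 100 → 0  (bit 4 = 0)
position 0: 011 → 0  (bit 3 = 0)
position 5: 010 → 1  (bit 2 = 1)
position 8: 001 → 1  (bit 1 = 1)
position 7: 000 → 1  (bit 0 = 1)
bits b7..b0 = 01100111 = 103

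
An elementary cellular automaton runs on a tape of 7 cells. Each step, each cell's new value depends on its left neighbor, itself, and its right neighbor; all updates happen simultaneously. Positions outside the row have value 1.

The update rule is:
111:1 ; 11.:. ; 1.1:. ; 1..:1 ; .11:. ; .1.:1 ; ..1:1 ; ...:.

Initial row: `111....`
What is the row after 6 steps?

.111..1

step 1: 11.1..1
step 2: 1..111.
step 3: .11.1..
step 4: ....111
step 5: 1..1.11
step 6: .111..1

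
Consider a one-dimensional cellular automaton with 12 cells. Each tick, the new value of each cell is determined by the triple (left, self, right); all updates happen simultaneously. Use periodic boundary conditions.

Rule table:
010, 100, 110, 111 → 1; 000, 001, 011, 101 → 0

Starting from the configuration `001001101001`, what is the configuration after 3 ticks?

101100101101
100110100100
110010110110

110010110110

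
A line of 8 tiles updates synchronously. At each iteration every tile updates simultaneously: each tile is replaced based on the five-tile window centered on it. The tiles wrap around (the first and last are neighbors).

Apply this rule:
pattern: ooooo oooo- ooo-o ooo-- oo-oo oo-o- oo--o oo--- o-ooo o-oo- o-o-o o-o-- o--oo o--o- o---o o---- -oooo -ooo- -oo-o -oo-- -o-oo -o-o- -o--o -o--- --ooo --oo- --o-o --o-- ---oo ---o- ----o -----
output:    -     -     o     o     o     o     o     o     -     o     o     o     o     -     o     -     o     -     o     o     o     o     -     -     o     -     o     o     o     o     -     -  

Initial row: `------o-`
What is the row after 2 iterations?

-----oo-
----o-oo

----o-oo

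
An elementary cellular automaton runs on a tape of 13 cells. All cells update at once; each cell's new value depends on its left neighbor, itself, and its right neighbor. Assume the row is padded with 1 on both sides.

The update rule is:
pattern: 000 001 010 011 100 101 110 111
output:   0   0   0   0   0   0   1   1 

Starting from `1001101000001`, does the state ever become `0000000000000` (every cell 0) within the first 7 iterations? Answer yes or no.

1000100000000
1000000000000
1000000000000  (fixed point — unchanged through iteration 7)
iteration 7 is 1000000000000, still not uniform 0

no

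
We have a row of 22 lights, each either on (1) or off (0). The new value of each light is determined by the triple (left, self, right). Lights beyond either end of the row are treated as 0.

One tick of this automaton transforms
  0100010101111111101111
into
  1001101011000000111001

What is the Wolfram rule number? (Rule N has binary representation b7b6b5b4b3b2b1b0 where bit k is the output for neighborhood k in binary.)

107

position 10: 111 → 0  (bit 7 = 0)
position 16: 110 → 1  (bit 6 = 1)
position 6: 101 → 1  (bit 5 = 1)
position 2: 100 → 0  (bit 4 = 0)
position 9: 011 → 1  (bit 3 = 1)
position 1: 010 → 0  (bit 2 = 0)
position 0: 001 → 1  (bit 1 = 1)
position 3: 000 → 1  (bit 0 = 1)
bits b7..b0 = 01101011 = 107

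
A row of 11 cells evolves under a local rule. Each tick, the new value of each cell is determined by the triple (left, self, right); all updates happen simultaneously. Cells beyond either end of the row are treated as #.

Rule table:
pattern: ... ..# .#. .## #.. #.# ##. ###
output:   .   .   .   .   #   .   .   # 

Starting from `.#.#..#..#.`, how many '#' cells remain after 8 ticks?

tick 1: ....#..#...
tick 2: #....#..#..
tick 3: .#....#..#.
tick 4: ..#....#...
tick 5: #..#....#..
tick 6: .#..#....#.
tick 7: ..#..#.....
tick 8: #..#..#....
count of #: 3

3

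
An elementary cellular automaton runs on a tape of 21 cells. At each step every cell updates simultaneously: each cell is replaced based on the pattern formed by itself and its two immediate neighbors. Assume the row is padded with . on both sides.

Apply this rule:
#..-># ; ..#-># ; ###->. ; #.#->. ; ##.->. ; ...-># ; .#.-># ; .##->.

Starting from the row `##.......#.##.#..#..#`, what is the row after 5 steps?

..########....#######

step 1: ..########....#######
step 2: ##........####.......
step 3: ..########....#######  (repeats step 1; period 2)
step 5: ..########....#######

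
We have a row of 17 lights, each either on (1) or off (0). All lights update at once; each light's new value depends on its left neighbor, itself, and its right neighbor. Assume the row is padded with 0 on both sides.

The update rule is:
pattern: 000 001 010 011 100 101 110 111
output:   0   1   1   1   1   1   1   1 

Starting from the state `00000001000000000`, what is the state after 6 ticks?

00000011100000000
00000111110000000
00001111111000000
00011111111100000
00111111111110000
01111111111111000

01111111111111000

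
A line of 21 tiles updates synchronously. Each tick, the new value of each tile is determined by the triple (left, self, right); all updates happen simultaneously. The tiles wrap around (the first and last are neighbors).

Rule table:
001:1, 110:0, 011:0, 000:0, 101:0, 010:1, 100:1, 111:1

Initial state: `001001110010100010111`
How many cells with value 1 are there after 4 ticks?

10

tick 1: 111110101110110110010
tick 2: 011100100100000001110
tick 3: 101011111110000010101
tick 4: 001001111101000110100
count of 1: 10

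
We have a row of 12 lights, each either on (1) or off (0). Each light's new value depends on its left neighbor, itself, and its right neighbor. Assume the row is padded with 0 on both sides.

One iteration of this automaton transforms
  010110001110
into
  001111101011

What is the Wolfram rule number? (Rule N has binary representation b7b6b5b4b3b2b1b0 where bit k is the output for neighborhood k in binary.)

121

position 9: 111 → 0  (bit 7 = 0)
position 4: 110 → 1  (bit 6 = 1)
position 2: 101 → 1  (bit 5 = 1)
position 5: 100 → 1  (bit 4 = 1)
position 3: 011 → 1  (bit 3 = 1)
position 1: 010 → 0  (bit 2 = 0)
position 0: 001 → 0  (bit 1 = 0)
position 6: 000 → 1  (bit 0 = 1)
bits b7..b0 = 01111001 = 121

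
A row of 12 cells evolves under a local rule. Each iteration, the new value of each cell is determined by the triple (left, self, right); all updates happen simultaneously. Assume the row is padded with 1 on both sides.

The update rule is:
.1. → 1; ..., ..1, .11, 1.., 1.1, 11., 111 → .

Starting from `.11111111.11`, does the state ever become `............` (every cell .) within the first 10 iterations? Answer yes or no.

iteration 1: ............
all cells are . at iteration 1

yes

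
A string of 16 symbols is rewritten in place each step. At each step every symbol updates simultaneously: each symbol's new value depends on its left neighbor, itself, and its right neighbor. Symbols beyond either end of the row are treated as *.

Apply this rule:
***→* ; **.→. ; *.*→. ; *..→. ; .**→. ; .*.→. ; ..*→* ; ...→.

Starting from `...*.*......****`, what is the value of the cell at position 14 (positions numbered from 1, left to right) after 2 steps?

..*........*.***
.*........*...**
position 14 holds .

.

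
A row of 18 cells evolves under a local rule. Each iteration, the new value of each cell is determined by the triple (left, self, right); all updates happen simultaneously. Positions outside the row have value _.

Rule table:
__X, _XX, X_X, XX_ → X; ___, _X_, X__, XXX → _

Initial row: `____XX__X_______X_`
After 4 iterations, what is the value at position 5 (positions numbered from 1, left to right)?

iteration 1: ___XXX_X_______X__
iteration 2: __XX_XX_______X___
iteration 3: _XXXXXX______X____
iteration 4: XX____X_____X_____
position 5 holds _

_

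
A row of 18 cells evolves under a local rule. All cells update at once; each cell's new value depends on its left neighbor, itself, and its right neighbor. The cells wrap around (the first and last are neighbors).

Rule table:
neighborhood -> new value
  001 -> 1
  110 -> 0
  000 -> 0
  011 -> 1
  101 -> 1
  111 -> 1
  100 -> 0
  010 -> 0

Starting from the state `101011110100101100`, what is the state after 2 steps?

step 1: 010111101001011001
step 2: 101111010010110010

101111010010110010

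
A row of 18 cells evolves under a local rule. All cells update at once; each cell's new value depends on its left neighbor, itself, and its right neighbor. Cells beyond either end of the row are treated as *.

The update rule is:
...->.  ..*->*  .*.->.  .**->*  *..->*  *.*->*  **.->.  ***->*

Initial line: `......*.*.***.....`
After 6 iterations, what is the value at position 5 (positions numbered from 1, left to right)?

*

*....*.*.***.*...*
.*..*.*.***.*.*.**
*.**.*.***.*.*.***
.**.*.***.*.*.****
**.*.***.*.*.*****
*.*.***.*.*.******
position 5 holds *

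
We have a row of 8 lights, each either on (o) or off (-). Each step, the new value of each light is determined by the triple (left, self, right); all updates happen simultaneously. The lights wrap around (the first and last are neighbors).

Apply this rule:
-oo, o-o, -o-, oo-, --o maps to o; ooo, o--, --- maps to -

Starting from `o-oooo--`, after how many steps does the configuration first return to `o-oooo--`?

step 1: ooo--o-o
step 2: --o-oooo
step 3: -oooo--o
step 4: oo--o-oo
step 5: -o-oooo-
step 6: oooo--o-
step 7: o--o-ooo
step 8: o-oooo--

8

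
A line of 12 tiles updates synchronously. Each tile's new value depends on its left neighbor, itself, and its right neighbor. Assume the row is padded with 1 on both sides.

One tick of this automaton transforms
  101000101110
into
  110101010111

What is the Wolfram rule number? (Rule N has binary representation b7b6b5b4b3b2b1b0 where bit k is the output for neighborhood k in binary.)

position 9: 111 → 1  (bit 7 = 1)
position 0: 110 → 1  (bit 6 = 1)
position 1: 101 → 1  (bit 5 = 1)
position 3: 100 → 1  (bit 4 = 1)
position 8: 011 → 0  (bit 3 = 0)
position 2: 010 → 0  (bit 2 = 0)
position 5: 001 → 1  (bit 1 = 1)
position 4: 000 → 0  (bit 0 = 0)
bits b7..b0 = 11110010 = 242

242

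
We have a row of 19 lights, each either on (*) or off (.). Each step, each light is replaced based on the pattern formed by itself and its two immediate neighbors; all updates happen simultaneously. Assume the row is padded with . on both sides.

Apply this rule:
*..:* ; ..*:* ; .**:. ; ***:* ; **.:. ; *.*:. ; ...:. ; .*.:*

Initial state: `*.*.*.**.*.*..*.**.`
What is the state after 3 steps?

step 1: *.*.*....*.****...*
step 2: *.*.**..**..**.*.**
step 3: *.*...**..**...*...

*.*...**..**...*...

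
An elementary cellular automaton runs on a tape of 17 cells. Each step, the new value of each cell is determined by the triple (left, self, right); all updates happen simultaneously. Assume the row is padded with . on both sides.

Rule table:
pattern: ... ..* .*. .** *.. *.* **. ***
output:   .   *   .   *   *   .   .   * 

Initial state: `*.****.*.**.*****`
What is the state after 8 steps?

..***....*..****.
.***.*..*.*****.*
***...**..****...
**.*.**.*****.*..
*....*..****...*.
.*..*.*****.*.*.*
*.**..****.......
..*.*****.*......

..*.*****.*......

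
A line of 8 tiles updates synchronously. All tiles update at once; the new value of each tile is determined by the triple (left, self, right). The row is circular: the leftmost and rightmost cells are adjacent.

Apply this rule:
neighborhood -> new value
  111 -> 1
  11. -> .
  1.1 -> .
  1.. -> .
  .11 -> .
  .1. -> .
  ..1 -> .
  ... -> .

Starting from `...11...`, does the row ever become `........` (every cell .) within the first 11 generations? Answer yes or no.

........
all cells are . at generation 1

yes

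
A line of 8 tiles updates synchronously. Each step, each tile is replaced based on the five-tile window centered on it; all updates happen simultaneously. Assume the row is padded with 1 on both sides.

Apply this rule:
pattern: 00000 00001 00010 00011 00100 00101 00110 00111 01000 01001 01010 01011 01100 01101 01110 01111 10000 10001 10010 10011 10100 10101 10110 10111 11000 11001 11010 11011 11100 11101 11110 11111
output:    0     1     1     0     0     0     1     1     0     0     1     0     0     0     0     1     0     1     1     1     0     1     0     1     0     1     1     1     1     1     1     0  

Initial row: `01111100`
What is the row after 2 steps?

01111100

step 1: 11101111
step 2: 01111100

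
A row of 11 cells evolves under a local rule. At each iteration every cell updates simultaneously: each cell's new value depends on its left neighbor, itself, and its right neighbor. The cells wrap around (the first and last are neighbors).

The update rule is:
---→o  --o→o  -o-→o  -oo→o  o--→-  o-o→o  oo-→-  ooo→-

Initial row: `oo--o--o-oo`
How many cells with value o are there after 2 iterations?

iteration 1: ---oo-oooo-
iteration 2: oooo-oo----
count of o: 6

6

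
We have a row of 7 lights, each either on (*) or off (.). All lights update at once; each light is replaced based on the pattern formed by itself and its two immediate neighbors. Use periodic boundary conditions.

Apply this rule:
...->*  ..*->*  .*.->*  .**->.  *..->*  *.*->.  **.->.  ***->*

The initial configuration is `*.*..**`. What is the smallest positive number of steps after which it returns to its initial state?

..***.*
**.*..*
*..***.
***.*..
.*..***
.***.*.
*.*..**

7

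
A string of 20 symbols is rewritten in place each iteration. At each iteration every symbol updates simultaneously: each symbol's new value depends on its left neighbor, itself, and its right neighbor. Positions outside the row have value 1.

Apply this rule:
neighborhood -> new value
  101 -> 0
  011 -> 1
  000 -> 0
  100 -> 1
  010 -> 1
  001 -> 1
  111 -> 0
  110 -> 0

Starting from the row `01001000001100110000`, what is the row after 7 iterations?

01111100011011101001
01000010110010001111
01100110101111011000
01011100101000010101
01010011101100110101
01011110001011100101
01010001011010011101

01010001011010011101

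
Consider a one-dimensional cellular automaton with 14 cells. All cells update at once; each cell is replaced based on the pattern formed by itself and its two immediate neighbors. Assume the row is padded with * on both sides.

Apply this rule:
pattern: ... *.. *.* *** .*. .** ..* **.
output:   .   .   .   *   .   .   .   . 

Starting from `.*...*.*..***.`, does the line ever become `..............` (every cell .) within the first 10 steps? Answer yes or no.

yes

...........*..
..............
all cells are . at step 2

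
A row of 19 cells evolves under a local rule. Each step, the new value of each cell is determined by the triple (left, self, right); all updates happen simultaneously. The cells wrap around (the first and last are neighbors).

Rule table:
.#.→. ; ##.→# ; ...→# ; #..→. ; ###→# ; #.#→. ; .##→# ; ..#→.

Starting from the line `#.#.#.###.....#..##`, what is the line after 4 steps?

#.....###.###....##
#.###.###.###.##.##
#.###.###.###.##.##  (fixed point — unchanged through step 4)

#.###.###.###.##.##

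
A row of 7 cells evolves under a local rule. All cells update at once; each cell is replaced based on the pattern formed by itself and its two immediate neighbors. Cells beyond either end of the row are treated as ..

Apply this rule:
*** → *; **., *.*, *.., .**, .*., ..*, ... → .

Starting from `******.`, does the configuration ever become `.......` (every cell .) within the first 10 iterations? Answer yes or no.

yes

.****..
..**...
.......
all cells are . at iteration 3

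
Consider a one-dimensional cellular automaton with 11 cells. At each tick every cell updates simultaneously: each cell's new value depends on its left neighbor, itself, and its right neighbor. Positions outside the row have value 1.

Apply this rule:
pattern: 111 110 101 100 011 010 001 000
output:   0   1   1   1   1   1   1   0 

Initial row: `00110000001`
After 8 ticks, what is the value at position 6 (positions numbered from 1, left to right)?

1

tick 1: 11111000011
tick 2: 00001100110
tick 3: 10011111111
tick 4: 11110000000
tick 5: 00011000001
tick 6: 10111100011
tick 7: 11100110110
tick 8: 00111111111
position 6 holds 1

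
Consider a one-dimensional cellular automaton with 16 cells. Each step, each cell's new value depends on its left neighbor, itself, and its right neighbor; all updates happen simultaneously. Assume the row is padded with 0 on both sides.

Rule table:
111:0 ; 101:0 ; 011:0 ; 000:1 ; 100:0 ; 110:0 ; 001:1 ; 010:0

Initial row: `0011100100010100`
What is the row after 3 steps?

1100001001100001
0001110010001110
1110000100110000

1110000100110000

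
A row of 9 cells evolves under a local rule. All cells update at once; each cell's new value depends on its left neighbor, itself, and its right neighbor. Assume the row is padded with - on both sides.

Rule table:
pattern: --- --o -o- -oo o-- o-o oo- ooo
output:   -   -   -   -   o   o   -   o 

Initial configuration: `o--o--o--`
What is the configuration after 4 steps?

----o--o-

-o--o--o-
--o--o--o
---o--o--
----o--o-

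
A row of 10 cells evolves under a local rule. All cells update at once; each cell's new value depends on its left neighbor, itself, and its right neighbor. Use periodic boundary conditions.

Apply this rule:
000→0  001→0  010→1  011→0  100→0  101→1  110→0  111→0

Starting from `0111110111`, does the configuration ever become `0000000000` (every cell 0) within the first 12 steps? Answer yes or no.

no

step 1: 1000001000
step 2: 1000001000  (fixed point — unchanged through step 12)
step 12 is 1000001000, still not uniform 0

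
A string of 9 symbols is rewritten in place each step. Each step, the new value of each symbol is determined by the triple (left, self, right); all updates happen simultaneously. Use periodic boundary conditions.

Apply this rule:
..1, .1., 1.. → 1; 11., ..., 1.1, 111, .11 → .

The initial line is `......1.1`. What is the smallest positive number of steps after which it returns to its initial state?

step 1: 1....11.1
step 2: .1..1....
step 3: 111111...
step 4: ......1.1

4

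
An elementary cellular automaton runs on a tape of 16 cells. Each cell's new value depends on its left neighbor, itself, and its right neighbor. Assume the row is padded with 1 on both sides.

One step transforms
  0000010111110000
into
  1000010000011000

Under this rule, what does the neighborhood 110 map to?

1

At position 11 the neighborhood is 110; the next row has 1 there.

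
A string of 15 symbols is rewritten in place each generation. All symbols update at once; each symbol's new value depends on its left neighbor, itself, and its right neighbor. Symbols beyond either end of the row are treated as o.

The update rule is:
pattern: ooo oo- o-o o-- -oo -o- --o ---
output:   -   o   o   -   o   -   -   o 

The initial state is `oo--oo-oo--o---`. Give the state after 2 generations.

o---o---o-oo--o

-o--ooooo----o-
o---o---o-oo--o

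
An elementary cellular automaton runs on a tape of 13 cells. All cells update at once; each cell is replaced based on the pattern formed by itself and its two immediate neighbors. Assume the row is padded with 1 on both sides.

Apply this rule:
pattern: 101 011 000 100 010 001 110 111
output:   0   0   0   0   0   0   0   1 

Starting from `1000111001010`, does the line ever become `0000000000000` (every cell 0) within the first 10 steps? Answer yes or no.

0000010000000
0000000000000
all cells are 0 at step 2

yes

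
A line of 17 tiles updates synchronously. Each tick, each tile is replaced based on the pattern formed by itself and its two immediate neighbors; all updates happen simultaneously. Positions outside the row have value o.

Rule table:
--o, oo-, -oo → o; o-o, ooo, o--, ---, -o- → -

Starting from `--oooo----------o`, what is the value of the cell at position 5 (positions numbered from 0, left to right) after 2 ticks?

tick 1: -oo--o---------oo
tick 2: -oo-o---------oo-
position 5 holds -

-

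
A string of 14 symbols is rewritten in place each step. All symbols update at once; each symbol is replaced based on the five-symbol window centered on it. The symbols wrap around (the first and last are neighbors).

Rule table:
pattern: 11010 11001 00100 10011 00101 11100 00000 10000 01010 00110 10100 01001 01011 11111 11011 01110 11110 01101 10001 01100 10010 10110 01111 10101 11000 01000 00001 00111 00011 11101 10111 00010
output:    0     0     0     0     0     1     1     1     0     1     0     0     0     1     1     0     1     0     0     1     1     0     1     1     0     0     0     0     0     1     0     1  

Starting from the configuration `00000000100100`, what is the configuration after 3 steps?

01111100100100

11111101001001
11111100010000
01111100100100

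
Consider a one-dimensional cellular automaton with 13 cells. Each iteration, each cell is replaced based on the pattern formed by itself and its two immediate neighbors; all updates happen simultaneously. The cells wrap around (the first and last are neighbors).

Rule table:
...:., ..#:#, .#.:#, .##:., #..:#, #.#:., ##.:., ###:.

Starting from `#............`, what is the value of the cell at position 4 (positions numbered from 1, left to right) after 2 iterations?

##..........#
..#........#.
position 4 holds .

.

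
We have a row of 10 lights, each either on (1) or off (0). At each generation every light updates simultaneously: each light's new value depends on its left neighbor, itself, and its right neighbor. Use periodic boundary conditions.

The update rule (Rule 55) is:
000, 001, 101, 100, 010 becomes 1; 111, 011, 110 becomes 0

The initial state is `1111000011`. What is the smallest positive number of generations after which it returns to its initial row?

generation 1: 0000111100
generation 2: 1111000011

2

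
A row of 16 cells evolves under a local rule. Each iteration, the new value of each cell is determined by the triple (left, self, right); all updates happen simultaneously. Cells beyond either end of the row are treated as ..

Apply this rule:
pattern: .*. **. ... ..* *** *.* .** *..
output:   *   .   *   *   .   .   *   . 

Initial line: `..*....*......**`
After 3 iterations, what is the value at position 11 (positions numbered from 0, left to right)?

***.****.******.
*...*....*......
*.***.****.*****
position 11 holds *

*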